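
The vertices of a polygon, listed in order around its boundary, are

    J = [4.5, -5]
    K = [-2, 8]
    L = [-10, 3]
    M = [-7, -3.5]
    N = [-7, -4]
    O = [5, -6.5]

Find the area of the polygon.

114.625

Apply the surveyor's formula: 2A = Σ (x_i·y_{i+1} − x_{i+1}·y_i), indices taken mod 6.
Cross-terms: 26, 74, 56, 3.5, 65.5, 4.25  ⇒  Σ = 229.25
Area = |Σ|/2 = 114.625.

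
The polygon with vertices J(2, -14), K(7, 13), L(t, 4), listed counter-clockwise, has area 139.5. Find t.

-5

Write out the shoelace sum; only the two edges meeting at L involve t:
2·Area = [(7·4 − t·13) + (t·(-14) − 2·4)] + 124
       = -27·t + 144 = 279
⇒ t = -5.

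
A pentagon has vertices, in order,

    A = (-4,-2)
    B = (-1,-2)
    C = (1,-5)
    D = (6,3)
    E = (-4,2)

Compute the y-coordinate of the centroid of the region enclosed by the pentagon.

Apply the shoelace (surveyor's) formula. First the cross-terms c_i = x_i·y_{i+1} − x_{i+1}·y_i:
  6, 7, 33, 24, 16  ⇒  2A = 86, A = 43.
Then Σ (y_i + y_{i+1})·c_i = -19, so ȳ = -19 / (6·43) = -19/258.

-19/258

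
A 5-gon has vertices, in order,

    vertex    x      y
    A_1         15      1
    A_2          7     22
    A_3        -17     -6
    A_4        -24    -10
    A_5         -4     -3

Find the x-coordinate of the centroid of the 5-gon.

175/174

Apply the shoelace formula. First the cross-terms c_i = x_i·y_{i+1} − x_{i+1}·y_i:
  323, 332, 26, 32, 41  ⇒  2A = 754, A = 377.
Then Σ (x_i + x_{i+1})·c_i = 2275, so x̄ = 2275 / (6·377) = 175/174.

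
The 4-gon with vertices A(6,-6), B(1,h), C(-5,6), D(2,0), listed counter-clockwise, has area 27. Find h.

6

The doubled signed area Σ (x_i y_{i+1} − x_{i+1} y_i) is linear in h.
With h=0 it equals -12; the coefficient of h is 11 (from the two edges through B).
So 11·h + -12 = 2·27 = 54 ⇒ h = 6.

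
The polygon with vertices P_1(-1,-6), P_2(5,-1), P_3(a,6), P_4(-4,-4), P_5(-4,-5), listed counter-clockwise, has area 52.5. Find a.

The doubled signed area Σ (x_i y_{i+1} − x_{i+1} y_i) is linear in a.
With a=0 it equals 108; the coefficient of a is -3 (from the two edges through P_3).
So -3·a + 108 = 2·52.5 = 105 ⇒ a = 1.

1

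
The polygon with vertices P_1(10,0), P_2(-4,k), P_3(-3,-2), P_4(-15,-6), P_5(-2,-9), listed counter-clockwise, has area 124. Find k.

The doubled signed area Σ (x_i y_{i+1} − x_{i+1} y_i) is linear in k.
With k=0 it equals 209; the coefficient of k is 13 (from the two edges through P_2).
So 13·k + 209 = 2·124 = 248 ⇒ k = 3.

3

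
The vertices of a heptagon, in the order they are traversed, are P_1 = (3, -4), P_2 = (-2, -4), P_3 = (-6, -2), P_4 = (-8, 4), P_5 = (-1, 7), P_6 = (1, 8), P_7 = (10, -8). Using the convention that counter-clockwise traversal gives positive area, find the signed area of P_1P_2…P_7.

Cross-terms: -20, -20, -40, -52, -15, -88, -16  ⇒  Σ = -251
Signed area = Σ/2 = -125.5 (negative ⇒ clockwise traversal).

-125.5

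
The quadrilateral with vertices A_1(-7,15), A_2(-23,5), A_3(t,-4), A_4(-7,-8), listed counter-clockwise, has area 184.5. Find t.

-12

The doubled signed area Σ (x_i y_{i+1} − x_{i+1} y_i) is linear in t.
With t=0 it equals 213; the coefficient of t is -13 (from the two edges through A_3).
So -13·t + 213 = 2·184.5 = 369 ⇒ t = -12.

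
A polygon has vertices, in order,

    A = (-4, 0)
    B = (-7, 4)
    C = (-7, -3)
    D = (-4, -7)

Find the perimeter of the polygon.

24

|AB| = √((-3)² + (4)²) = √25 = 5
|BC| = √((0)² + (-7)²) = √49 = 7
|CD| = √((3)² + (-4)²) = √25 = 5
|DA| = √((0)² + (7)²) = √49 = 7
Perimeter = 5 + 7 + 5 + 7 = 24.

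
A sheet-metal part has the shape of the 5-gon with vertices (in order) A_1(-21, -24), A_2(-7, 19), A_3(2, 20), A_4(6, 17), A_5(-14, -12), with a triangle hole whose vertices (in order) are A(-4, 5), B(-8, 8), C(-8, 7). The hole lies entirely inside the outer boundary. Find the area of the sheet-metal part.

Outer boundary:
Apply the surveyor's formula: 2A = Σ (x_i·y_{i+1} − x_{i+1}·y_i), indices taken mod 5.
Σ = (-567) + (-178) + (-86) + (166) + (84) = -581
Area = |Σ|/2 = 290.5.
Hole:
Apply Gauss's area formula: 2A = Σ (x_i·y_{i+1} − x_{i+1}·y_i), indices taken mod 3.
Σ = (8) + (8) + (-12) = 4
Area = |Σ|/2 = 2.
Net area = 290.5 − 2 = 288.5.

288.5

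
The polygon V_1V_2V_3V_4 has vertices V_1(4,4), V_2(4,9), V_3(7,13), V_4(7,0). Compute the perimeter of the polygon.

|V_1V_2| = √((0)² + (5)²) = √25 = 5
|V_2V_3| = √((3)² + (4)²) = √25 = 5
|V_3V_4| = √((0)² + (-13)²) = √169 = 13
|V_4V_1| = √((-3)² + (4)²) = √25 = 5
Perimeter = 5 + 5 + 13 + 5 = 28.

28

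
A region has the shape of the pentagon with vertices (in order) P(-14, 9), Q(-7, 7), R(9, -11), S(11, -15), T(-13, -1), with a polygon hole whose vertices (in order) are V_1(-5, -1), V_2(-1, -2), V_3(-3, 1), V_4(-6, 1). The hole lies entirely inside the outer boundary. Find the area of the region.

178

Outer boundary:
P→Q: (-14)(7) − (-7)(9) = -35
Q→R: (-7)(-11) − (9)(7) = 14
R→S: (9)(-15) − (11)(-11) = -14
S→T: (11)(-1) − (-13)(-15) = -206
T→P: (-13)(9) − (-14)(-1) = -131
Σ = -372
Area = |Σ|/2 = 186.
Hole:
Apply Gauss's area formula: 2A = Σ (x_i·y_{i+1} − x_{i+1}·y_i), indices taken mod 4.
V_1→V_2: (-5)(-2) − (-1)(-1) = 9
V_2→V_3: (-1)(1) − (-3)(-2) = -7
V_3→V_4: (-3)(1) − (-6)(1) = 3
V_4→V_1: (-6)(-1) − (-5)(1) = 11
Σ = 16
Area = |Σ|/2 = 8.
Net area = 186 − 8 = 178.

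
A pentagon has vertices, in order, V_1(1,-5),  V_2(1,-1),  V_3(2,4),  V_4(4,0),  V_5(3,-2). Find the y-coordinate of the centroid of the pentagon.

Apply the shoelace formula. First the cross-terms c_i = x_i·y_{i+1} − x_{i+1}·y_i:
  4, 6, -16, -8, -13  ⇒  2A = -27, A = -13.5.
Then Σ (y_i + y_{i+1})·c_i = 37, so ȳ = 37 / (6·(-13.5)) = -37/81.

-37/81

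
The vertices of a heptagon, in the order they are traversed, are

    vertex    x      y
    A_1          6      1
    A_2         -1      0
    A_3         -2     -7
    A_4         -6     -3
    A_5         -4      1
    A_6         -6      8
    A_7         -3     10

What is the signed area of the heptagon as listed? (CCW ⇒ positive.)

-85.5

A_1→A_2: (6)(0) − (-1)(1) = 1
A_2→A_3: (-1)(-7) − (-2)(0) = 7
A_3→A_4: (-2)(-3) − (-6)(-7) = -36
A_4→A_5: (-6)(1) − (-4)(-3) = -18
A_5→A_6: (-4)(8) − (-6)(1) = -26
A_6→A_7: (-6)(10) − (-3)(8) = -36
A_7→A_1: (-3)(1) − (6)(10) = -63
Σ = -171
Signed area = Σ/2 = -85.5 (negative ⇒ clockwise traversal).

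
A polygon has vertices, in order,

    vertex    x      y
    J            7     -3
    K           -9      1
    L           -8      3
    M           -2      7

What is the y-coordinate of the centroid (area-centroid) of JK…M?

Apply the surveyor's formula. First the cross-terms c_i = x_i·y_{i+1} − x_{i+1}·y_i:
  -20, -19, -50, -43  ⇒  2A = -132, A = -66.
Then Σ (y_i + y_{i+1})·c_i = -708, so ȳ = -708 / (6·(-66)) = 59/33.

59/33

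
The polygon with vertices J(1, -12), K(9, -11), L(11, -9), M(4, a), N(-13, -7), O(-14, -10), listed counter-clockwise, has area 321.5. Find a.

Write out the shoelace sum; only the two edges meeting at M involve a:
2·Area = [(11·a − 4·(-9)) + (4·(-7) − (-13)·a)] + 347
       = 24·a + 355 = 643
⇒ a = 12.

12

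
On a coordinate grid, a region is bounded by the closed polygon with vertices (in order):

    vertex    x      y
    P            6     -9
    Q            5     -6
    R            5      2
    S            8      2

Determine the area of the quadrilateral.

20.5

Apply the shoelace (surveyor's) formula: 2A = Σ (x_i·y_{i+1} − x_{i+1}·y_i), indices taken mod 4.
Cross-terms: 9, 40, -6, -84  ⇒  Σ = -41
Area = |Σ|/2 = 20.5.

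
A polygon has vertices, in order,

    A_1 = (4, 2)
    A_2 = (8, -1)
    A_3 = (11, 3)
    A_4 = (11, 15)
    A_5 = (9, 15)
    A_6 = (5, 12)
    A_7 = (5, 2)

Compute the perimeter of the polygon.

40

|A_1A_2| = √((4)² + (-3)²) = √25 = 5
|A_2A_3| = √((3)² + (4)²) = √25 = 5
|A_3A_4| = √((0)² + (12)²) = √144 = 12
|A_4A_5| = √((-2)² + (0)²) = √4 = 2
|A_5A_6| = √((-4)² + (-3)²) = √25 = 5
|A_6A_7| = √((0)² + (-10)²) = √100 = 10
|A_7A_1| = √((-1)² + (0)²) = √1 = 1
Perimeter = 5 + 5 + 12 + 2 + 5 + 10 + 1 = 40.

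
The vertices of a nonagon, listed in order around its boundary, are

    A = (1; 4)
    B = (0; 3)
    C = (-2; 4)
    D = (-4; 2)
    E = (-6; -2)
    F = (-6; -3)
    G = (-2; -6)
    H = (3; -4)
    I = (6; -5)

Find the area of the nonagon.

70.5

Σ = (3) + (6) + (12) + (20) + (6) + (30) + (26) + (9) + (29) = 141
Area = |Σ|/2 = 70.5.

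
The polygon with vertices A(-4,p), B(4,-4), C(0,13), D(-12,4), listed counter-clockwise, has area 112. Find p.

Write out the shoelace sum; only the two edges meeting at A involve p:
2·Area = [((-12)·p − (-4)·4) + ((-4)·(-4) − 4·p)] + 208
       = -16·p + 240 = 224
⇒ p = 1.

1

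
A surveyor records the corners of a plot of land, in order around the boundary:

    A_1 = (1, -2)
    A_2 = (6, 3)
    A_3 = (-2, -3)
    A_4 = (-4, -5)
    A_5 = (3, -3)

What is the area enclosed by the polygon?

12.5

Apply Gauss's area formula: 2A = Σ (x_i·y_{i+1} − x_{i+1}·y_i), indices taken mod 5.
A_1→A_2: (1)(3) − (6)(-2) = 15
A_2→A_3: (6)(-3) − (-2)(3) = -12
A_3→A_4: (-2)(-5) − (-4)(-3) = -2
A_4→A_5: (-4)(-3) − (3)(-5) = 27
A_5→A_1: (3)(-2) − (1)(-3) = -3
Σ = 25
Area = |Σ|/2 = 12.5.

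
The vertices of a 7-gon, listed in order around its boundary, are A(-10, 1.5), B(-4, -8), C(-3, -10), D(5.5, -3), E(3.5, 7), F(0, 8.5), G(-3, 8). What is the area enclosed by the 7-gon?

172.875

Apply the shoelace formula: 2A = Σ (x_i·y_{i+1} − x_{i+1}·y_i), indices taken mod 7.
Σ = (86) + (16) + (64) + (49) + (29.75) + (25.5) + (75.5) = 345.75
Area = |Σ|/2 = 172.875.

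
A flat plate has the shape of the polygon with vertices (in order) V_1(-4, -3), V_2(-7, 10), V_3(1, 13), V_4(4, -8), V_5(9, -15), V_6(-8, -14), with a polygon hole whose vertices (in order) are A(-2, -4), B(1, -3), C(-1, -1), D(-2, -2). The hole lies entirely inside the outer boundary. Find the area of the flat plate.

239

Outer boundary:
Apply the surveyor's formula: 2A = Σ (x_i·y_{i+1} − x_{i+1}·y_i), indices taken mod 6.
Σ = (-61) + (-101) + (-60) + (12) + (-246) + (-32) = -488
Area = |Σ|/2 = 244.
Hole:
Apply the surveyor's formula: 2A = Σ (x_i·y_{i+1} − x_{i+1}·y_i), indices taken mod 4.
A→B: (-2)(-3) − (1)(-4) = 10
B→C: (1)(-1) − (-1)(-3) = -4
C→D: (-1)(-2) − (-2)(-1) = 0
D→A: (-2)(-4) − (-2)(-2) = 4
Σ = 10
Area = |Σ|/2 = 5.
Net area = 244 − 5 = 239.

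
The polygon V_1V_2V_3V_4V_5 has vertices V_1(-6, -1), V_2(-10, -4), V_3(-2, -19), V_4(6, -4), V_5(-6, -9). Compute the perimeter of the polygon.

60

|V_1V_2| = √((-4)² + (-3)²) = √25 = 5
|V_2V_3| = √((8)² + (-15)²) = √289 = 17
|V_3V_4| = √((8)² + (15)²) = √289 = 17
|V_4V_5| = √((-12)² + (-5)²) = √169 = 13
|V_5V_1| = √((0)² + (8)²) = √64 = 8
Perimeter = 5 + 17 + 17 + 13 + 8 = 60.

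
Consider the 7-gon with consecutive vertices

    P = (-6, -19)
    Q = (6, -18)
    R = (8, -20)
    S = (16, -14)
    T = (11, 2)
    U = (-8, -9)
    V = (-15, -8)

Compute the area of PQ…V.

361.5

Apply the shoelace (surveyor's) formula: 2A = Σ (x_i·y_{i+1} − x_{i+1}·y_i), indices taken mod 7.
Σ = (222) + (24) + (208) + (186) + (-83) + (-71) + (237) = 723
Area = |Σ|/2 = 361.5.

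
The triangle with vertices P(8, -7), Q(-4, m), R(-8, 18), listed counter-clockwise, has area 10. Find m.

The doubled signed area Σ (x_i y_{i+1} − x_{i+1} y_i) is linear in m.
With m=0 it equals -188; the coefficient of m is 16 (from the two edges through Q).
So 16·m + -188 = 2·10 = 20 ⇒ m = 13.

13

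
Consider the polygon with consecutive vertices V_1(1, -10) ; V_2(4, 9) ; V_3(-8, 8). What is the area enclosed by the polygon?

Apply Gauss's area formula: 2A = Σ (x_i·y_{i+1} − x_{i+1}·y_i), indices taken mod 3.
Σ = (49) + (104) + (72) = 225
Area = |Σ|/2 = 112.5.

112.5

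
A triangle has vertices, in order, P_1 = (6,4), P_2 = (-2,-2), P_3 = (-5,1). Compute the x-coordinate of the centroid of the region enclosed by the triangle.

Apply the shoelace (surveyor's) formula. First the cross-terms c_i = x_i·y_{i+1} − x_{i+1}·y_i:
  -4, -12, -26  ⇒  2A = -42, A = -21.
Then Σ (x_i + x_{i+1})·c_i = 42, so x̄ = 42 / (6·(-21)) = -1/3.

-1/3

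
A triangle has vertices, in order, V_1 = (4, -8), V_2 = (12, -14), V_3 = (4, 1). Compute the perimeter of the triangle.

|V_1V_2| = √((8)² + (-6)²) = √100 = 10
|V_2V_3| = √((-8)² + (15)²) = √289 = 17
|V_3V_1| = √((0)² + (-9)²) = √81 = 9
Perimeter = 10 + 17 + 9 = 36.

36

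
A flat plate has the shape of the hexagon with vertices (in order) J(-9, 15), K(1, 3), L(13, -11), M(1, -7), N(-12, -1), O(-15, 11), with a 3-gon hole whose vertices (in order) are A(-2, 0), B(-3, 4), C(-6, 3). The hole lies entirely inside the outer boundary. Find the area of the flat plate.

Outer boundary:
Apply the shoelace formula: 2A = Σ (x_i·y_{i+1} − x_{i+1}·y_i), indices taken mod 6.
Σ = (-42) + (-50) + (-80) + (-85) + (-147) + (-126) = -530
Area = |Σ|/2 = 265.
Hole:
Apply the surveyor's formula: 2A = Σ (x_i·y_{i+1} − x_{i+1}·y_i), indices taken mod 3.
A→B: (-2)(4) − (-3)(0) = -8
B→C: (-3)(3) − (-6)(4) = 15
C→A: (-6)(0) − (-2)(3) = 6
Σ = 13
Area = |Σ|/2 = 6.5.
Net area = 265 − 6.5 = 258.5.

258.5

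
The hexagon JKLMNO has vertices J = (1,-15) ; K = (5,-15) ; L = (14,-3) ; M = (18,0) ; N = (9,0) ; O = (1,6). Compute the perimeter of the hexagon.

|JK| = √((4)² + (0)²) = √16 = 4
|KL| = √((9)² + (12)²) = √225 = 15
|LM| = √((4)² + (3)²) = √25 = 5
|MN| = √((-9)² + (0)²) = √81 = 9
|NO| = √((-8)² + (6)²) = √100 = 10
|OJ| = √((0)² + (-21)²) = √441 = 21
Perimeter = 4 + 15 + 5 + 9 + 10 + 21 = 64.

64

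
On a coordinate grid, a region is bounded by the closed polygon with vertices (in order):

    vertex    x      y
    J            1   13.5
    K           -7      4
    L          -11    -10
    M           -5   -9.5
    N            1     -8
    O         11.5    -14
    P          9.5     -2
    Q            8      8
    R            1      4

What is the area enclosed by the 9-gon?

315

Apply Gauss's area formula: 2A = Σ (x_i·y_{i+1} − x_{i+1}·y_i), indices taken mod 9.
Σ = (98.5) + (114) + (54.5) + (49.5) + (78) + (110) + (92) + (24) + (9.5) = 630
Area = |Σ|/2 = 315.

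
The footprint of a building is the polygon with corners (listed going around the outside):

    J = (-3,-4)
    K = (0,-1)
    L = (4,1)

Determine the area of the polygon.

Apply the shoelace formula: 2A = Σ (x_i·y_{i+1} − x_{i+1}·y_i), indices taken mod 3.
Σ = (3) + (4) + (-13) = -6
Area = |Σ|/2 = 3.

3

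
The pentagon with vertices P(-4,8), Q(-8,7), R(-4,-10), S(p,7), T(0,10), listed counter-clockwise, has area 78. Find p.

0

Write out the shoelace sum; only the two edges meeting at S involve p:
2·Area = [((-4)·7 − p·(-10)) + (p·10 − 0·7)] + 184
       = 20·p + 156 = 156
⇒ p = 0.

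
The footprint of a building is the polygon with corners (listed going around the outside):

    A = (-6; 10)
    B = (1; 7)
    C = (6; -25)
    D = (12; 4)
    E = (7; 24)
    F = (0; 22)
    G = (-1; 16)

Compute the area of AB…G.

Apply the surveyor's formula: 2A = Σ (x_i·y_{i+1} − x_{i+1}·y_i), indices taken mod 7.
Σ = (-52) + (-67) + (324) + (260) + (154) + (22) + (86) = 727
Area = |Σ|/2 = 363.5.

363.5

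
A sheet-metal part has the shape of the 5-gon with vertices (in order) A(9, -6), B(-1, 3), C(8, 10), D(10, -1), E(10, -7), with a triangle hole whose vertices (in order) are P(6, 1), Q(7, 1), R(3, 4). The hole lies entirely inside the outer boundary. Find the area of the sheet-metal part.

Outer boundary:
Apply Gauss's area formula: 2A = Σ (x_i·y_{i+1} − x_{i+1}·y_i), indices taken mod 5.
Σ = (21) + (-34) + (-108) + (-60) + (3) = -178
Area = |Σ|/2 = 89.
Hole:
Apply the shoelace (surveyor's) formula: 2A = Σ (x_i·y_{i+1} − x_{i+1}·y_i), indices taken mod 3.
Σ = (-1) + (25) + (-21) = 3
Area = |Σ|/2 = 1.5.
Net area = 89 − 1.5 = 87.5.

87.5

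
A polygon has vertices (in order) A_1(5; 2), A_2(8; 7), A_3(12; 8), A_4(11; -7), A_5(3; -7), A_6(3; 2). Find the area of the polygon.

103

Cross-terms: 19, -20, -172, -56, 27, -4  ⇒  Σ = -206
Area = |Σ|/2 = 103.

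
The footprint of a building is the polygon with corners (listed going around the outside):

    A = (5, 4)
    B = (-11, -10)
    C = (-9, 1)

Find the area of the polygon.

74

Σ = (-6) + (-101) + (-41) = -148
Area = |Σ|/2 = 74.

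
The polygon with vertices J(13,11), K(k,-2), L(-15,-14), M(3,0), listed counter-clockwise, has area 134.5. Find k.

-10

Write out the shoelace sum; only the two edges meeting at K involve k:
2·Area = [(13·(-2) − k·11) + (k·(-14) − (-15)·(-2))] + 75
       = -25·k + 19 = 269
⇒ k = -10.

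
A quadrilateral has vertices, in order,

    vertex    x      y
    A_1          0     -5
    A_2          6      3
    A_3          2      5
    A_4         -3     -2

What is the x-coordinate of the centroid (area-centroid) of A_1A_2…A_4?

79/60

Apply the surveyor's formula. First the cross-terms c_i = x_i·y_{i+1} − x_{i+1}·y_i:
  30, 24, 11, 15  ⇒  2A = 80, A = 40.
Then Σ (x_i + x_{i+1})·c_i = 316, so x̄ = 316 / (6·40) = 79/60.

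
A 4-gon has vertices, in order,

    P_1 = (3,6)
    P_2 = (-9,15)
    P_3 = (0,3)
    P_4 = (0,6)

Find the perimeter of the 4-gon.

|P_1P_2| = √((-12)² + (9)²) = √225 = 15
|P_2P_3| = √((9)² + (-12)²) = √225 = 15
|P_3P_4| = √((0)² + (3)²) = √9 = 3
|P_4P_1| = √((3)² + (0)²) = √9 = 3
Perimeter = 15 + 15 + 3 + 3 = 36.

36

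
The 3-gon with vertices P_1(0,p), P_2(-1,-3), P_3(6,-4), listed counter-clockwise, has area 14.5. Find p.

1

The doubled signed area Σ (x_i y_{i+1} − x_{i+1} y_i) is linear in p.
With p=0 it equals 22; the coefficient of p is 7 (from the two edges through P_1).
So 7·p + 22 = 2·14.5 = 29 ⇒ p = 1.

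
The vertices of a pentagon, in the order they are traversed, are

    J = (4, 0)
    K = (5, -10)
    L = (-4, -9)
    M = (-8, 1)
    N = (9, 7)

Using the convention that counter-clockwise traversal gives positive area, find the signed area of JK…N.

Apply the shoelace formula: 2A = Σ (x_i·y_{i+1} − x_{i+1}·y_i), indices taken mod 5.
Σ = (-40) + (-85) + (-76) + (-65) + (-28) = -294
Signed area = Σ/2 = -147 (negative ⇒ clockwise traversal).

-147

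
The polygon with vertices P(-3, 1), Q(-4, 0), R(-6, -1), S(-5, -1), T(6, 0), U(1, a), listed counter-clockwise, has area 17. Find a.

2

Write out the shoelace sum; only the two edges meeting at U involve a:
2·Area = [(6·a − 1·0) + (1·1 − (-3)·a)] + 15
       = 9·a + 16 = 34
⇒ a = 2.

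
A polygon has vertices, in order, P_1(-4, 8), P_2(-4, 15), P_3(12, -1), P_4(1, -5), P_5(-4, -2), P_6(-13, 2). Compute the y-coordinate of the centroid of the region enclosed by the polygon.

Apply the surveyor's formula. First the cross-terms c_i = x_i·y_{i+1} − x_{i+1}·y_i:
  -28, -176, -59, -22, -34, -96  ⇒  2A = -415, A = -207.5.
Then Σ (y_i + y_{i+1})·c_i = -3560, so ȳ = -3560 / (6·(-207.5)) = 712/249.

712/249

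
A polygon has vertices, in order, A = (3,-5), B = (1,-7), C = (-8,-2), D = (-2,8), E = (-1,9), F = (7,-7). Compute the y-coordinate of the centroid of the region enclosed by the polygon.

-32/111

Apply Gauss's area formula. First the cross-terms c_i = x_i·y_{i+1} − x_{i+1}·y_i:
  -16, -58, -68, -10, -56, -14  ⇒  2A = -222, A = -111.
Then Σ (y_i + y_{i+1})·c_i = 192, so ȳ = 192 / (6·(-111)) = -32/111.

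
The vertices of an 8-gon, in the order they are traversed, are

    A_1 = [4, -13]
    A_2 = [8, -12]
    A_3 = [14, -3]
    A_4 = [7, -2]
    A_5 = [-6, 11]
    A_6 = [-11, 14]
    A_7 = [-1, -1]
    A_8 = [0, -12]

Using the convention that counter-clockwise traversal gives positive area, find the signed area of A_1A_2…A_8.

Apply Gauss's area formula: 2A = Σ (x_i·y_{i+1} − x_{i+1}·y_i), indices taken mod 8.
Cross-terms: 56, 144, -7, 65, 37, 25, 12, 48  ⇒  Σ = 380
Signed area = Σ/2 = 190 (positive ⇒ counter-clockwise traversal).

190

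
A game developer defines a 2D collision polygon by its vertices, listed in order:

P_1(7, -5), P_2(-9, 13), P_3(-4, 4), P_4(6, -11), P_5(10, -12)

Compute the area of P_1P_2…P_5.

Apply the surveyor's formula: 2A = Σ (x_i·y_{i+1} − x_{i+1}·y_i), indices taken mod 5.
P_1→P_2: (7)(13) − (-9)(-5) = 46
P_2→P_3: (-9)(4) − (-4)(13) = 16
P_3→P_4: (-4)(-11) − (6)(4) = 20
P_4→P_5: (6)(-12) − (10)(-11) = 38
P_5→P_1: (10)(-5) − (7)(-12) = 34
Σ = 154
Area = |Σ|/2 = 77.

77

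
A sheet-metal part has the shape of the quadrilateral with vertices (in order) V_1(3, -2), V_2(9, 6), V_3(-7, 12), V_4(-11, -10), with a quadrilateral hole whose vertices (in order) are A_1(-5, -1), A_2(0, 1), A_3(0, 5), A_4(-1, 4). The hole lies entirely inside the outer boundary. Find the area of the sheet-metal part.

Outer boundary:
Apply the shoelace formula: 2A = Σ (x_i·y_{i+1} − x_{i+1}·y_i), indices taken mod 4.
Σ = (36) + (150) + (202) + (52) = 440
Area = |Σ|/2 = 220.
Hole:
Σ = (-5) + (0) + (5) + (21) = 21
Area = |Σ|/2 = 10.5.
Net area = 220 − 10.5 = 209.5.

209.5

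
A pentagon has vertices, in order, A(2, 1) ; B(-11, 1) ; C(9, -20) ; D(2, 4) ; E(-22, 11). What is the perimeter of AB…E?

|AB| = √((-13)² + (0)²) = √169 = 13
|BC| = √((20)² + (-21)²) = √841 = 29
|CD| = √((-7)² + (24)²) = √625 = 25
|DE| = √((-24)² + (7)²) = √625 = 25
|EA| = √((24)² + (-10)²) = √676 = 26
Perimeter = 13 + 29 + 25 + 25 + 26 = 118.

118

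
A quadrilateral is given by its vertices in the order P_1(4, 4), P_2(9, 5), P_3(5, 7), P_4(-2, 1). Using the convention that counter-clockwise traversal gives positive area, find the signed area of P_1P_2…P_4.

Apply the shoelace (surveyor's) formula: 2A = Σ (x_i·y_{i+1} − x_{i+1}·y_i), indices taken mod 4.
Σ = (-16) + (38) + (19) + (-12) = 29
Signed area = Σ/2 = 14.5 (positive ⇒ counter-clockwise traversal).

14.5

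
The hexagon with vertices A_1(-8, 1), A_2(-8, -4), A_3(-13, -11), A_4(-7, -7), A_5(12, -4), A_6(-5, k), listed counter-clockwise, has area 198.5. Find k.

11

The doubled signed area Σ (x_i y_{i+1} − x_{i+1} y_i) is linear in k.
With k=0 it equals 177; the coefficient of k is 20 (from the two edges through A_6).
So 20·k + 177 = 2·198.5 = 397 ⇒ k = 11.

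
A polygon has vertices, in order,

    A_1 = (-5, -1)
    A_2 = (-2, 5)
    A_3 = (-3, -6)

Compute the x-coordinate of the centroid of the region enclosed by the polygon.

-10/3

Apply the shoelace (surveyor's) formula. First the cross-terms c_i = x_i·y_{i+1} − x_{i+1}·y_i:
  -27, 27, -27  ⇒  2A = -27, A = -13.5.
Then Σ (x_i + x_{i+1})·c_i = 270, so x̄ = 270 / (6·(-13.5)) = -10/3.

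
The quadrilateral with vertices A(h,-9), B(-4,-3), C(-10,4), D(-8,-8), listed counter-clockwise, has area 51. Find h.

0

The doubled signed area Σ (x_i y_{i+1} − x_{i+1} y_i) is linear in h.
With h=0 it equals 102; the coefficient of h is 5 (from the two edges through A).
So 5·h + 102 = 2·51 = 102 ⇒ h = 0.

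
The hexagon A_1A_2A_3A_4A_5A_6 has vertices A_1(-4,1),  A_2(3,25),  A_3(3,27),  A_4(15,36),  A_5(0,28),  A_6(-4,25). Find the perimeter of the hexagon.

88

|A_1A_2| = √((7)² + (24)²) = √625 = 25
|A_2A_3| = √((0)² + (2)²) = √4 = 2
|A_3A_4| = √((12)² + (9)²) = √225 = 15
|A_4A_5| = √((-15)² + (-8)²) = √289 = 17
|A_5A_6| = √((-4)² + (-3)²) = √25 = 5
|A_6A_1| = √((0)² + (-24)²) = √576 = 24
Perimeter = 25 + 2 + 15 + 17 + 5 + 24 = 88.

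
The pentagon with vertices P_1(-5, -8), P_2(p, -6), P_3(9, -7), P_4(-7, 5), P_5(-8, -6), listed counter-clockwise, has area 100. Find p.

The doubled signed area Σ (x_i y_{i+1} − x_{i+1} y_i) is linear in p.
With p=0 it equals 196; the coefficient of p is 1 (from the two edges through P_2).
So 1·p + 196 = 2·100 = 200 ⇒ p = 4.

4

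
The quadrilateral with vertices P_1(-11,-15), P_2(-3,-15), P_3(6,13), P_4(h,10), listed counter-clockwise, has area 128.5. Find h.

The doubled signed area Σ (x_i y_{i+1} − x_{i+1} y_i) is linear in h.
With h=0 it equals 341; the coefficient of h is -28 (from the two edges through P_4).
So -28·h + 341 = 2·128.5 = 257 ⇒ h = 3.

3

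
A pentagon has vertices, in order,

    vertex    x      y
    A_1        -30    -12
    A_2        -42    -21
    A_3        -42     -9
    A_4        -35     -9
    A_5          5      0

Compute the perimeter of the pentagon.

|A_1A_2| = √((-12)² + (-9)²) = √225 = 15
|A_2A_3| = √((0)² + (12)²) = √144 = 12
|A_3A_4| = √((7)² + (0)²) = √49 = 7
|A_4A_5| = √((40)² + (9)²) = √1681 = 41
|A_5A_1| = √((-35)² + (-12)²) = √1369 = 37
Perimeter = 15 + 12 + 7 + 41 + 37 = 112.

112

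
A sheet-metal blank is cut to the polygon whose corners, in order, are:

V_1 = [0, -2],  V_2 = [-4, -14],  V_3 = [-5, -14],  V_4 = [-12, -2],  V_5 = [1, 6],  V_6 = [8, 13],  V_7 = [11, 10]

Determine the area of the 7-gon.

185

Apply the shoelace (surveyor's) formula: 2A = Σ (x_i·y_{i+1} − x_{i+1}·y_i), indices taken mod 7.
Σ = (-8) + (-14) + (-158) + (-70) + (-35) + (-63) + (-22) = -370
Area = |Σ|/2 = 185.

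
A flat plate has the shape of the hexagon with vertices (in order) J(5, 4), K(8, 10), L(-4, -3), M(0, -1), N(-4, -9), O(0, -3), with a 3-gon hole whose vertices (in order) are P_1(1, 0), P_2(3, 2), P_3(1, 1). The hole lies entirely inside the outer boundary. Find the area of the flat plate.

29.5

Outer boundary:
J→K: (5)(10) − (8)(4) = 18
K→L: (8)(-3) − (-4)(10) = 16
L→M: (-4)(-1) − (0)(-3) = 4
M→N: (0)(-9) − (-4)(-1) = -4
N→O: (-4)(-3) − (0)(-9) = 12
O→J: (0)(4) − (5)(-3) = 15
Σ = 61
Area = |Σ|/2 = 30.5.
Hole:
Cross-terms: 2, 1, -1  ⇒  Σ = 2
Area = |Σ|/2 = 1.
Net area = 30.5 − 1 = 29.5.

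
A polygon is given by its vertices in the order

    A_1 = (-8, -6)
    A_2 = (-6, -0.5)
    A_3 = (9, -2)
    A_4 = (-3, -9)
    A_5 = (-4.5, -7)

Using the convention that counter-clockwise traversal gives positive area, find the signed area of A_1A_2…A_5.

Apply the shoelace (surveyor's) formula: 2A = Σ (x_i·y_{i+1} − x_{i+1}·y_i), indices taken mod 5.
Cross-terms: -32, 16.5, -87, -19.5, -29  ⇒  Σ = -151
Signed area = Σ/2 = -75.5 (negative ⇒ clockwise traversal).

-75.5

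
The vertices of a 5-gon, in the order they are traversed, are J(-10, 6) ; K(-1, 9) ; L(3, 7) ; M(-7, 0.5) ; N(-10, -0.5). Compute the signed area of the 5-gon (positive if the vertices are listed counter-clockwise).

Apply the surveyor's formula: 2A = Σ (x_i·y_{i+1} − x_{i+1}·y_i), indices taken mod 5.
J→K: (-10)(9) − (-1)(6) = -84
K→L: (-1)(7) − (3)(9) = -34
L→M: (3)(0.5) − (-7)(7) = 50.5
M→N: (-7)(-0.5) − (-10)(0.5) = 8.5
N→J: (-10)(6) − (-10)(-0.5) = -65
Σ = -124
Signed area = Σ/2 = -62 (negative ⇒ clockwise traversal).

-62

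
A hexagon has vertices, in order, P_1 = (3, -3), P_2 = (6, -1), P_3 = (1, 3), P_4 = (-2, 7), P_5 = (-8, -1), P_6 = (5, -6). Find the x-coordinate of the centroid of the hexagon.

Apply the surveyor's formula. First the cross-terms c_i = x_i·y_{i+1} − x_{i+1}·y_i:
  15, 19, 13, 58, 53, 3  ⇒  2A = 161, A = 80.5.
Then Σ (x_i + x_{i+1})·c_i = -460, so x̄ = -460 / (6·80.5) = -20/21.

-20/21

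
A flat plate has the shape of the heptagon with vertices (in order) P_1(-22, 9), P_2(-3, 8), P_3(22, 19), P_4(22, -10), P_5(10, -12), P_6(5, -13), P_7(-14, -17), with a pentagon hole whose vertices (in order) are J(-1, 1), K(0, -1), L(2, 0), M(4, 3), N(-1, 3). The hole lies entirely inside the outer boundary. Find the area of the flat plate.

997.5

Outer boundary:
Cross-terms: -149, -233, -638, -164, -70, -267, -500  ⇒  Σ = -2021
Area = |Σ|/2 = 1010.5.
Hole:
Apply the shoelace formula: 2A = Σ (x_i·y_{i+1} − x_{i+1}·y_i), indices taken mod 5.
Σ = (1) + (2) + (6) + (15) + (2) = 26
Area = |Σ|/2 = 13.
Net area = 1010.5 − 13 = 997.5.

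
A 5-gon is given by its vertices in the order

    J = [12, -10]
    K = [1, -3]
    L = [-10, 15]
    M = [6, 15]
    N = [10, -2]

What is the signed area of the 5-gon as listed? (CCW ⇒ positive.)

-259.5

Apply the shoelace (surveyor's) formula: 2A = Σ (x_i·y_{i+1} − x_{i+1}·y_i), indices taken mod 5.
Σ = (-26) + (-15) + (-240) + (-162) + (-76) = -519
Signed area = Σ/2 = -259.5 (negative ⇒ clockwise traversal).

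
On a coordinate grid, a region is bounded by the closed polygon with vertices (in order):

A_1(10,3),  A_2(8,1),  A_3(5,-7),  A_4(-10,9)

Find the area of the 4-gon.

110

Apply the surveyor's formula: 2A = Σ (x_i·y_{i+1} − x_{i+1}·y_i), indices taken mod 4.
A_1→A_2: (10)(1) − (8)(3) = -14
A_2→A_3: (8)(-7) − (5)(1) = -61
A_3→A_4: (5)(9) − (-10)(-7) = -25
A_4→A_1: (-10)(3) − (10)(9) = -120
Σ = -220
Area = |Σ|/2 = 110.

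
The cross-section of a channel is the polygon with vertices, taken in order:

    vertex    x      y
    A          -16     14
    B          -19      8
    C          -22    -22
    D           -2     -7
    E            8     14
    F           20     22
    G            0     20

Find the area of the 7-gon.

743

Σ = (138) + (594) + (110) + (28) + (-104) + (400) + (320) = 1486
Area = |Σ|/2 = 743.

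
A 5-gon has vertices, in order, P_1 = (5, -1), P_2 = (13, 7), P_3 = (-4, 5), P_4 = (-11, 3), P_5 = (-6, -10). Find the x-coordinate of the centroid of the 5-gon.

-49/46

Apply the shoelace formula. First the cross-terms c_i = x_i·y_{i+1} − x_{i+1}·y_i:
  48, 93, 43, 128, 56  ⇒  2A = 368, A = 184.
Then Σ (x_i + x_{i+1})·c_i = -1176, so x̄ = -1176 / (6·184) = -49/46.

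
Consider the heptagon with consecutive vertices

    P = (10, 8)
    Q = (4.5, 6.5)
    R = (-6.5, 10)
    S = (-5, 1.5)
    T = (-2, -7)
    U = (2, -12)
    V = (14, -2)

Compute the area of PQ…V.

264.25

Apply the shoelace formula: 2A = Σ (x_i·y_{i+1} − x_{i+1}·y_i), indices taken mod 7.
Cross-terms: 29, 87.25, 40.25, 38, 38, 164, 132  ⇒  Σ = 528.5
Area = |Σ|/2 = 264.25.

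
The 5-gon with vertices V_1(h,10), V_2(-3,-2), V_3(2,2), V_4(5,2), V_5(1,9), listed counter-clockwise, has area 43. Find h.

-1

The doubled signed area Σ (x_i y_{i+1} − x_{i+1} y_i) is linear in h.
With h=0 it equals 75; the coefficient of h is -11 (from the two edges through V_1).
So -11·h + 75 = 2·43 = 86 ⇒ h = -1.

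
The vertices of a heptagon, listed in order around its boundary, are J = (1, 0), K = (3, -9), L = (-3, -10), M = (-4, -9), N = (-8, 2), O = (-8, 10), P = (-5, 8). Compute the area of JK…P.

Apply the shoelace formula: 2A = Σ (x_i·y_{i+1} − x_{i+1}·y_i), indices taken mod 7.
J→K: (1)(-9) − (3)(0) = -9
K→L: (3)(-10) − (-3)(-9) = -57
L→M: (-3)(-9) − (-4)(-10) = -13
M→N: (-4)(2) − (-8)(-9) = -80
N→O: (-8)(10) − (-8)(2) = -64
O→P: (-8)(8) − (-5)(10) = -14
P→J: (-5)(0) − (1)(8) = -8
Σ = -245
Area = |Σ|/2 = 122.5.

122.5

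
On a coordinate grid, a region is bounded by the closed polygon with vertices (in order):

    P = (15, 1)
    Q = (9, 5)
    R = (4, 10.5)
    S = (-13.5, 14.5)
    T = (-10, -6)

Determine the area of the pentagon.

323.125

Apply the surveyor's formula: 2A = Σ (x_i·y_{i+1} − x_{i+1}·y_i), indices taken mod 5.
P→Q: (15)(5) − (9)(1) = 66
Q→R: (9)(10.5) − (4)(5) = 74.5
R→S: (4)(14.5) − (-13.5)(10.5) = 199.75
S→T: (-13.5)(-6) − (-10)(14.5) = 226
T→P: (-10)(1) − (15)(-6) = 80
Σ = 646.25
Area = |Σ|/2 = 323.125.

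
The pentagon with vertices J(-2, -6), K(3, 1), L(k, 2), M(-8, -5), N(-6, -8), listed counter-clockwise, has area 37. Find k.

3

The doubled signed area Σ (x_i y_{i+1} − x_{i+1} y_i) is linear in k.
With k=0 it equals 92; the coefficient of k is -6 (from the two edges through L).
So -6·k + 92 = 2·37 = 74 ⇒ k = 3.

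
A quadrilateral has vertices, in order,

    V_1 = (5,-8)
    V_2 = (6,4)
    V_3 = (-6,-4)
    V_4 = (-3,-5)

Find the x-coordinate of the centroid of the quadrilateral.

Apply the surveyor's formula. First the cross-terms c_i = x_i·y_{i+1} − x_{i+1}·y_i:
  68, 0, 18, 49  ⇒  2A = 135, A = 67.5.
Then Σ (x_i + x_{i+1})·c_i = 684, so x̄ = 684 / (6·67.5) = 76/45.

76/45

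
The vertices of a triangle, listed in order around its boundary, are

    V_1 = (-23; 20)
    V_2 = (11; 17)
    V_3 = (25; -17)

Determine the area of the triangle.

Σ = (-611) + (-612) + (109) = -1114
Area = |Σ|/2 = 557.

557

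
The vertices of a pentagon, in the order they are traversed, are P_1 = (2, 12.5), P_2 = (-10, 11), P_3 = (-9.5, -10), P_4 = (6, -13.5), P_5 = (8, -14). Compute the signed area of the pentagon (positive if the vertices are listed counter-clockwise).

345.875

Apply the shoelace formula: 2A = Σ (x_i·y_{i+1} − x_{i+1}·y_i), indices taken mod 5.
Σ = (147) + (204.5) + (188.25) + (24) + (128) = 691.75
Signed area = Σ/2 = 345.875 (positive ⇒ counter-clockwise traversal).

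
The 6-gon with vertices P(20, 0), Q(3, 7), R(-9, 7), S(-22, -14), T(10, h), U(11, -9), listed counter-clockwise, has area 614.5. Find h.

The doubled signed area Σ (x_i y_{i+1} − x_{i+1} y_i) is linear in h.
With h=0 it equals 734; the coefficient of h is -33 (from the two edges through T).
So -33·h + 734 = 2·614.5 = 1229 ⇒ h = -15.

-15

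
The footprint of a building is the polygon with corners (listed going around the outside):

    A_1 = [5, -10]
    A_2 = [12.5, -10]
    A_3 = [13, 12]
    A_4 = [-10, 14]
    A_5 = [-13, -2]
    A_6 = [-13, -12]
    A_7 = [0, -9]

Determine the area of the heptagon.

A_1→A_2: (5)(-10) − (12.5)(-10) = 75
A_2→A_3: (12.5)(12) − (13)(-10) = 280
A_3→A_4: (13)(14) − (-10)(12) = 302
A_4→A_5: (-10)(-2) − (-13)(14) = 202
A_5→A_6: (-13)(-12) − (-13)(-2) = 130
A_6→A_7: (-13)(-9) − (0)(-12) = 117
A_7→A_1: (0)(-10) − (5)(-9) = 45
Σ = 1151
Area = |Σ|/2 = 575.5.

575.5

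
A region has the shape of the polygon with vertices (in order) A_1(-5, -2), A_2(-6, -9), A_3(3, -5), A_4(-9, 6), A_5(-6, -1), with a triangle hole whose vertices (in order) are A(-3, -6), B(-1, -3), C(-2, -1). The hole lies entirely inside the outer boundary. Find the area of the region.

54

Outer boundary:
Apply the shoelace (surveyor's) formula: 2A = Σ (x_i·y_{i+1} − x_{i+1}·y_i), indices taken mod 5.
A_1→A_2: (-5)(-9) − (-6)(-2) = 33
A_2→A_3: (-6)(-5) − (3)(-9) = 57
A_3→A_4: (3)(6) − (-9)(-5) = -27
A_4→A_5: (-9)(-1) − (-6)(6) = 45
A_5→A_1: (-6)(-2) − (-5)(-1) = 7
Σ = 115
Area = |Σ|/2 = 57.5.
Hole:
Apply the shoelace formula: 2A = Σ (x_i·y_{i+1} − x_{i+1}·y_i), indices taken mod 3.
Cross-terms: 3, -5, 9  ⇒  Σ = 7
Area = |Σ|/2 = 3.5.
Net area = 57.5 − 3.5 = 54.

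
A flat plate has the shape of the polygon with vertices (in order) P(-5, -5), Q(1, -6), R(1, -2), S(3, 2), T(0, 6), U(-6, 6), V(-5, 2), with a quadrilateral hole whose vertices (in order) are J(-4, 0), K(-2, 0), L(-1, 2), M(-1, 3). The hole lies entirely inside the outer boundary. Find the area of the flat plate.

73.5

Outer boundary:
Cross-terms: 35, 4, 8, 18, 36, 18, 35  ⇒  Σ = 154
Area = |Σ|/2 = 77.
Hole:
Apply the shoelace (surveyor's) formula: 2A = Σ (x_i·y_{i+1} − x_{i+1}·y_i), indices taken mod 4.
J→K: (-4)(0) − (-2)(0) = 0
K→L: (-2)(2) − (-1)(0) = -4
L→M: (-1)(3) − (-1)(2) = -1
M→J: (-1)(0) − (-4)(3) = 12
Σ = 7
Area = |Σ|/2 = 3.5.
Net area = 77 − 3.5 = 73.5.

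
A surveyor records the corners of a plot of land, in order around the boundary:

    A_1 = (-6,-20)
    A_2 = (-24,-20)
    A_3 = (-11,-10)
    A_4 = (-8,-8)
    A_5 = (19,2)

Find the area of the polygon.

282

Apply the surveyor's formula: 2A = Σ (x_i·y_{i+1} − x_{i+1}·y_i), indices taken mod 5.
A_1→A_2: (-6)(-20) − (-24)(-20) = -360
A_2→A_3: (-24)(-10) − (-11)(-20) = 20
A_3→A_4: (-11)(-8) − (-8)(-10) = 8
A_4→A_5: (-8)(2) − (19)(-8) = 136
A_5→A_1: (19)(-20) − (-6)(2) = -368
Σ = -564
Area = |Σ|/2 = 282.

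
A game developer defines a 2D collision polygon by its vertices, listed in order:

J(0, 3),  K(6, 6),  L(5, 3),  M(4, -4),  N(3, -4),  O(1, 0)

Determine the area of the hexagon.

J→K: (0)(6) − (6)(3) = -18
K→L: (6)(3) − (5)(6) = -12
L→M: (5)(-4) − (4)(3) = -32
M→N: (4)(-4) − (3)(-4) = -4
N→O: (3)(0) − (1)(-4) = 4
O→J: (1)(3) − (0)(0) = 3
Σ = -59
Area = |Σ|/2 = 29.5.

29.5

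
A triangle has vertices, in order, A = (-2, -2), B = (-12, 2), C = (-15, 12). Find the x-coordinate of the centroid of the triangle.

-29/3

Apply the shoelace formula. First the cross-terms c_i = x_i·y_{i+1} − x_{i+1}·y_i:
  -28, -114, 54  ⇒  2A = -88, A = -44.
Then Σ (x_i + x_{i+1})·c_i = 2552, so x̄ = 2552 / (6·(-44)) = -29/3.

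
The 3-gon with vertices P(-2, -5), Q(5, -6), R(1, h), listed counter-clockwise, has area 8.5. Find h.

-3

The doubled signed area Σ (x_i y_{i+1} − x_{i+1} y_i) is linear in h.
With h=0 it equals 38; the coefficient of h is 7 (from the two edges through R).
So 7·h + 38 = 2·8.5 = 17 ⇒ h = -3.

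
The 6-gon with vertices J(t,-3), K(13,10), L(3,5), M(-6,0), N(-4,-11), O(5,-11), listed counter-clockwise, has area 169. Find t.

The doubled signed area Σ (x_i y_{i+1} − x_{i+1} y_i) is linear in t.
With t=0 it equals 254; the coefficient of t is 21 (from the two edges through J).
So 21·t + 254 = 2·169 = 338 ⇒ t = 4.

4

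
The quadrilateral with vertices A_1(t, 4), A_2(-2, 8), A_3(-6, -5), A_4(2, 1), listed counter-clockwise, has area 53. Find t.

Write out the shoelace sum; only the two edges meeting at A_1 involve t:
2·Area = [(2·4 − t·1) + (t·8 − (-2)·4)] + 62
       = 7·t + 78 = 106
⇒ t = 4.

4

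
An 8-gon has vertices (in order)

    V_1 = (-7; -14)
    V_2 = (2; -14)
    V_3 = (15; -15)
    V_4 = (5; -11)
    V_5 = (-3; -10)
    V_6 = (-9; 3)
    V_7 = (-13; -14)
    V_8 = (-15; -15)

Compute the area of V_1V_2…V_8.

144.5

Apply Gauss's area formula: 2A = Σ (x_i·y_{i+1} − x_{i+1}·y_i), indices taken mod 8.
V_1→V_2: (-7)(-14) − (2)(-14) = 126
V_2→V_3: (2)(-15) − (15)(-14) = 180
V_3→V_4: (15)(-11) − (5)(-15) = -90
V_4→V_5: (5)(-10) − (-3)(-11) = -83
V_5→V_6: (-3)(3) − (-9)(-10) = -99
V_6→V_7: (-9)(-14) − (-13)(3) = 165
V_7→V_8: (-13)(-15) − (-15)(-14) = -15
V_8→V_1: (-15)(-14) − (-7)(-15) = 105
Σ = 289
Area = |Σ|/2 = 144.5.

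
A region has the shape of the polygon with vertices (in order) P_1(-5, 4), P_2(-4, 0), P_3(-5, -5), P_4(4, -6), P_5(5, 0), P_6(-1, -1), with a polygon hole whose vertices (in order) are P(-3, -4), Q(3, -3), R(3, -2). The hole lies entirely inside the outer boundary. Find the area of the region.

48

Outer boundary:
Apply the surveyor's formula: 2A = Σ (x_i·y_{i+1} − x_{i+1}·y_i), indices taken mod 6.
Σ = (16) + (20) + (50) + (30) + (-5) + (-9) = 102
Area = |Σ|/2 = 51.
Hole:
Cross-terms: 21, 3, -18  ⇒  Σ = 6
Area = |Σ|/2 = 3.
Net area = 51 − 3 = 48.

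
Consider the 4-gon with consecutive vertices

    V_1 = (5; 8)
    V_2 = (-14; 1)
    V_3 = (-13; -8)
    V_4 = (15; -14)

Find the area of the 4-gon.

367

Σ = (117) + (125) + (302) + (190) = 734
Area = |Σ|/2 = 367.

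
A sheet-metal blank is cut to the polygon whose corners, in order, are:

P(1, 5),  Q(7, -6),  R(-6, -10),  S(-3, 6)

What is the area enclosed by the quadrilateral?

Apply the shoelace formula: 2A = Σ (x_i·y_{i+1} − x_{i+1}·y_i), indices taken mod 4.
Σ = (-41) + (-106) + (-66) + (-21) = -234
Area = |Σ|/2 = 117.

117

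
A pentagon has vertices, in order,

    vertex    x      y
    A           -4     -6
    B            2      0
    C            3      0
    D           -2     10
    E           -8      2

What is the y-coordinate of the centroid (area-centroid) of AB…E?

458/261

Apply the surveyor's formula. First the cross-terms c_i = x_i·y_{i+1} − x_{i+1}·y_i:
  12, 0, 30, 76, 56  ⇒  2A = 174, A = 87.
Then Σ (y_i + y_{i+1})·c_i = 916, so ȳ = 916 / (6·87) = 458/261.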